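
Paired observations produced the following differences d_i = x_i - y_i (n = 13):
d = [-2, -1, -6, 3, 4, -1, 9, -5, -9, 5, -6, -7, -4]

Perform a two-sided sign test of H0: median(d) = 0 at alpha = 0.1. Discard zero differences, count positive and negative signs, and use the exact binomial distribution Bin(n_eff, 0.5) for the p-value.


Step 1: Discard zero differences. Original n = 13; n_eff = number of nonzero differences = 13.
Nonzero differences (with sign): -2, -1, -6, +3, +4, -1, +9, -5, -9, +5, -6, -7, -4
Step 2: Count signs: positive = 4, negative = 9.
Step 3: Under H0: P(positive) = 0.5, so the number of positives S ~ Bin(13, 0.5).
Step 4: Two-sided exact p-value = sum of Bin(13,0.5) probabilities at or below the observed probability = 0.266846.
Step 5: alpha = 0.1. fail to reject H0.

n_eff = 13, pos = 4, neg = 9, p = 0.266846, fail to reject H0.


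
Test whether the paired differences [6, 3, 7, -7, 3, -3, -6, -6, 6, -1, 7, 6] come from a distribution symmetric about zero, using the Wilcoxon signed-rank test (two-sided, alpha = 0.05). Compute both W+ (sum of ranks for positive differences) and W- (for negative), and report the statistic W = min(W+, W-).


Step 1: Drop any zero differences (none here) and take |d_i|.
|d| = [6, 3, 7, 7, 3, 3, 6, 6, 6, 1, 7, 6]
Step 2: Midrank |d_i| (ties get averaged ranks).
ranks: |6|->7, |3|->3, |7|->11, |7|->11, |3|->3, |3|->3, |6|->7, |6|->7, |6|->7, |1|->1, |7|->11, |6|->7
Step 3: Attach original signs; sum ranks with positive sign and with negative sign.
W+ = 7 + 3 + 11 + 3 + 7 + 11 + 7 = 49
W- = 11 + 3 + 7 + 7 + 1 = 29
(Check: W+ + W- = 78 should equal n(n+1)/2 = 78.)
Step 4: Test statistic W = min(W+, W-) = 29.
Step 5: Ties in |d|, so use the tie-corrected normal approximation.
        E[W] = n(n+1)/4 = 12*13/4 = 39.
        Tie groups: |d|=3 (t=3), |d|=6 (t=5), |d|=7 (t=3); sum(t^3 - t) = 168.
        Var[W] = n(n+1)(2n+1)/24 - sum(t^3-t)/48 = 3900/24 - 168/48 = 159.
        z = (W - E[W]) / sqrt(Var[W]) = (29 - 39) / 12.6095 = -0.7931.
        Two-sided p = 2*Phi(z) = 0.427748.
Step 6: alpha = 0.05. fail to reject H0.

W+ = 49, W- = 29, W = min = 29, p = 0.427748, fail to reject H0.


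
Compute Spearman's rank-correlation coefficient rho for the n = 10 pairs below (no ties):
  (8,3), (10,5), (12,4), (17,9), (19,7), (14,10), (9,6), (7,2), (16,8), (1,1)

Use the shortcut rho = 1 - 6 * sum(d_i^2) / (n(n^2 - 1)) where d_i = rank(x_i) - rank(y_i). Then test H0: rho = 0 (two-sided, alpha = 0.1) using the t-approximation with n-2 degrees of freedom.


Step 1: Rank x and y separately (midranks; no ties here).
rank(x): 8->3, 10->5, 12->6, 17->9, 19->10, 14->7, 9->4, 7->2, 16->8, 1->1
rank(y): 3->3, 5->5, 4->4, 9->9, 7->7, 10->10, 6->6, 2->2, 8->8, 1->1
Step 2: d_i = R_x(i) - R_y(i); compute d_i^2.
  (3-3)^2=0, (5-5)^2=0, (6-4)^2=4, (9-9)^2=0, (10-7)^2=9, (7-10)^2=9, (4-6)^2=4, (2-2)^2=0, (8-8)^2=0, (1-1)^2=0
sum(d^2) = 26.
Step 3: rho = 1 - 6*26 / (10*(10^2 - 1)) = 1 - 156/990 = 0.842424.
Step 4: Under H0, t = rho * sqrt((n-2)/(1-rho^2)) = 4.4222 ~ t(8).
Step 5: Two-sided p-value from the t-distribution with 8 df = 0.002220.
Step 6: alpha = 0.1. reject H0.

rho = 0.8424, p = 0.002220, reject H0 at alpha = 0.1.


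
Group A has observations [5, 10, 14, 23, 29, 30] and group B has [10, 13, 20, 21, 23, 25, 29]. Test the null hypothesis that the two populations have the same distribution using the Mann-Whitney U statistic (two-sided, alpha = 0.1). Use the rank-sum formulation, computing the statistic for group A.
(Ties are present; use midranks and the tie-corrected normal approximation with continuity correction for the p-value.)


Step 1: Combine and sort all 13 observations; assign midranks.
sorted (value, group): (5,X), (10,X), (10,Y), (13,Y), (14,X), (20,Y), (21,Y), (23,X), (23,Y), (25,Y), (29,X), (29,Y), (30,X)
ranks: 5->1, 10->2.5, 10->2.5, 13->4, 14->5, 20->6, 21->7, 23->8.5, 23->8.5, 25->10, 29->11.5, 29->11.5, 30->13
Step 2: Rank sum for X: R1 = 1 + 2.5 + 5 + 8.5 + 11.5 + 13 = 41.5.
Step 3: U_X = R1 - n1(n1+1)/2 = 41.5 - 6*7/2 = 41.5 - 21 = 20.5.
       U_Y = n1*n2 - U_X = 42 - 20.5 = 21.5.
Step 4: Ties are present, so use the tie-corrected normal approximation (with continuity correction) for the p-value.
Step 5: p-value = 1.000000; compare to alpha = 0.1. fail to reject H0.

U_X = 20.5, p = 1.000000, fail to reject H0 at alpha = 0.1.


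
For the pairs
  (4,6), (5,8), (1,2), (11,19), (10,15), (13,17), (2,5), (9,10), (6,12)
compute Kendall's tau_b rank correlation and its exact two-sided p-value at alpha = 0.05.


Step 1: Enumerate the 36 unordered pairs (i,j) with i<j and classify each by sign(x_j-x_i) * sign(y_j-y_i).
  (1,2):dx=+1,dy=+2->C; (1,3):dx=-3,dy=-4->C; (1,4):dx=+7,dy=+13->C; (1,5):dx=+6,dy=+9->C
  (1,6):dx=+9,dy=+11->C; (1,7):dx=-2,dy=-1->C; (1,8):dx=+5,dy=+4->C; (1,9):dx=+2,dy=+6->C
  (2,3):dx=-4,dy=-6->C; (2,4):dx=+6,dy=+11->C; (2,5):dx=+5,dy=+7->C; (2,6):dx=+8,dy=+9->C
  (2,7):dx=-3,dy=-3->C; (2,8):dx=+4,dy=+2->C; (2,9):dx=+1,dy=+4->C; (3,4):dx=+10,dy=+17->C
  (3,5):dx=+9,dy=+13->C; (3,6):dx=+12,dy=+15->C; (3,7):dx=+1,dy=+3->C; (3,8):dx=+8,dy=+8->C
  (3,9):dx=+5,dy=+10->C; (4,5):dx=-1,dy=-4->C; (4,6):dx=+2,dy=-2->D; (4,7):dx=-9,dy=-14->C
  (4,8):dx=-2,dy=-9->C; (4,9):dx=-5,dy=-7->C; (5,6):dx=+3,dy=+2->C; (5,7):dx=-8,dy=-10->C
  (5,8):dx=-1,dy=-5->C; (5,9):dx=-4,dy=-3->C; (6,7):dx=-11,dy=-12->C; (6,8):dx=-4,dy=-7->C
  (6,9):dx=-7,dy=-5->C; (7,8):dx=+7,dy=+5->C; (7,9):dx=+4,dy=+7->C; (8,9):dx=-3,dy=+2->D
Step 2: C = 34, D = 2, total pairs = 36.
Step 3: tau = (C - D)/(n(n-1)/2) = (34 - 2)/36 = 0.888889.
Step 4: Exact two-sided p-value (enumerate n! = 362880 permutations of y under H0): p = 0.000243.
Step 5: alpha = 0.05. reject H0.

tau_b = 0.8889 (C=34, D=2), p = 0.000243, reject H0.


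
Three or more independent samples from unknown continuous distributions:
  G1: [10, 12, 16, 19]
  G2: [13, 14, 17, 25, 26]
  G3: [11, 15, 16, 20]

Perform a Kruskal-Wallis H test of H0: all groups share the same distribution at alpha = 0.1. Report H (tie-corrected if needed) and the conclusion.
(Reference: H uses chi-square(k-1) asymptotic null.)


Step 1: Combine all N = 13 observations and assign midranks.
sorted (value, group, rank): (10,G1,1), (11,G3,2), (12,G1,3), (13,G2,4), (14,G2,5), (15,G3,6), (16,G1,7.5), (16,G3,7.5), (17,G2,9), (19,G1,10), (20,G3,11), (25,G2,12), (26,G2,13)
Step 2: Sum ranks within each group.
R_1 = 21.5 (n_1 = 4)
R_2 = 43 (n_2 = 5)
R_3 = 26.5 (n_3 = 4)
Step 3: H = 12/(N(N+1)) * sum(R_i^2/n_i) - 3(N+1)
     = 12/(13*14) * (21.5^2/4 + 43^2/5 + 26.5^2/4) - 3*14
     = 0.065934 * 660.925 - 42
     = 1.577473.
Step 4: Ties present; correction factor C = 1 - 6/(13^3 - 13) = 0.997253. Corrected H = 1.577473 / 0.997253 = 1.581818.
Step 5: Under H0, H ~ chi^2(2); p-value = 0.453432.
Step 6: alpha = 0.1. fail to reject H0.

H = 1.5818, df = 2, p = 0.453432, fail to reject H0.


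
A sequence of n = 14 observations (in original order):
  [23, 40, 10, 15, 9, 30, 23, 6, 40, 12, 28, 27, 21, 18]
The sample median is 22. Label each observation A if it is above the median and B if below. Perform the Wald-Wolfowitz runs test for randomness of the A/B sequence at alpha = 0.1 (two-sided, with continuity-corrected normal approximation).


Step 1: Compute median = 22; label A = above, B = below.
Labels in order: AABBBAABABAABB  (n_A = 7, n_B = 7)
Step 2: Count runs R = 8.
Step 3: Under H0 (random ordering), E[R] = 2*n_A*n_B/(n_A+n_B) + 1 = 2*7*7/14 + 1 = 8.0000.
        Var[R] = 2*n_A*n_B*(2*n_A*n_B - n_A - n_B) / ((n_A+n_B)^2 * (n_A+n_B-1)) = 8232/2548 = 3.2308.
        SD[R] = 1.7974.
Step 4: R = E[R], so z = 0 with no continuity correction.
Step 5: Two-sided p-value via normal approximation = 2*(1 - Phi(|z|)) = 1.000000.
Step 6: alpha = 0.1. fail to reject H0.

R = 8, z = 0.0000, p = 1.000000, fail to reject H0.


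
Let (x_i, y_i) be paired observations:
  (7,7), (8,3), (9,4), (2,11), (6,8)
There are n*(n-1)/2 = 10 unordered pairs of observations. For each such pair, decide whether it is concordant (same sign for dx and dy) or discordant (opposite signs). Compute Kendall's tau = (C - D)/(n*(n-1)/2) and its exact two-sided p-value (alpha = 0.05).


Step 1: Enumerate the 10 unordered pairs (i,j) with i<j and classify each by sign(x_j-x_i) * sign(y_j-y_i).
  (1,2):dx=+1,dy=-4->D; (1,3):dx=+2,dy=-3->D; (1,4):dx=-5,dy=+4->D; (1,5):dx=-1,dy=+1->D
  (2,3):dx=+1,dy=+1->C; (2,4):dx=-6,dy=+8->D; (2,5):dx=-2,dy=+5->D; (3,4):dx=-7,dy=+7->D
  (3,5):dx=-3,dy=+4->D; (4,5):dx=+4,dy=-3->D
Step 2: C = 1, D = 9, total pairs = 10.
Step 3: tau = (C - D)/(n(n-1)/2) = (1 - 9)/10 = -0.800000.
Step 4: Exact two-sided p-value (enumerate n! = 120 permutations of y under H0): p = 0.083333.
Step 5: alpha = 0.05. fail to reject H0.

tau_b = -0.8000 (C=1, D=9), p = 0.083333, fail to reject H0.


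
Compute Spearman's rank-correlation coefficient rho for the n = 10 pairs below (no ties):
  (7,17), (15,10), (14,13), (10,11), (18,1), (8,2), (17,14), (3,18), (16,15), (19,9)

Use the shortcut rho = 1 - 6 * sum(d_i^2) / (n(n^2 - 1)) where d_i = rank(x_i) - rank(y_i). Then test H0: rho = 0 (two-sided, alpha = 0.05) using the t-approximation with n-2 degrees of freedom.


Step 1: Rank x and y separately (midranks; no ties here).
rank(x): 7->2, 15->6, 14->5, 10->4, 18->9, 8->3, 17->8, 3->1, 16->7, 19->10
rank(y): 17->9, 10->4, 13->6, 11->5, 1->1, 2->2, 14->7, 18->10, 15->8, 9->3
Step 2: d_i = R_x(i) - R_y(i); compute d_i^2.
  (2-9)^2=49, (6-4)^2=4, (5-6)^2=1, (4-5)^2=1, (9-1)^2=64, (3-2)^2=1, (8-7)^2=1, (1-10)^2=81, (7-8)^2=1, (10-3)^2=49
sum(d^2) = 252.
Step 3: rho = 1 - 6*252 / (10*(10^2 - 1)) = 1 - 1512/990 = -0.527273.
Step 4: Under H0, t = rho * sqrt((n-2)/(1-rho^2)) = -1.7552 ~ t(8).
Step 5: Two-sided p-value from the t-distribution with 8 df = 0.117308.
Step 6: alpha = 0.05. fail to reject H0.

rho = -0.5273, p = 0.117308, fail to reject H0 at alpha = 0.05.


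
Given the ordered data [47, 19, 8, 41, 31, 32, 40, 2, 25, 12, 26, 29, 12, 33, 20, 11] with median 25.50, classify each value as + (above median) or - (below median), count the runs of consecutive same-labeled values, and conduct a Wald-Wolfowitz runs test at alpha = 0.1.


Step 1: Compute median = 25.50; label A = above, B = below.
Labels in order: ABBAAAABBBAABABB  (n_A = 8, n_B = 8)
Step 2: Count runs R = 8.
Step 3: Under H0 (random ordering), E[R] = 2*n_A*n_B/(n_A+n_B) + 1 = 2*8*8/16 + 1 = 9.0000.
        Var[R] = 2*n_A*n_B*(2*n_A*n_B - n_A - n_B) / ((n_A+n_B)^2 * (n_A+n_B-1)) = 14336/3840 = 3.7333.
        SD[R] = 1.9322.
Step 4: Continuity-corrected z = (R + 0.5 - E[R]) / SD[R] = (8 + 0.5 - 9.0000) / 1.9322 = -0.2588.
Step 5: Two-sided p-value via normal approximation = 2*(1 - Phi(|z|)) = 0.795809.
Step 6: alpha = 0.1. fail to reject H0.

R = 8, z = -0.2588, p = 0.795809, fail to reject H0.


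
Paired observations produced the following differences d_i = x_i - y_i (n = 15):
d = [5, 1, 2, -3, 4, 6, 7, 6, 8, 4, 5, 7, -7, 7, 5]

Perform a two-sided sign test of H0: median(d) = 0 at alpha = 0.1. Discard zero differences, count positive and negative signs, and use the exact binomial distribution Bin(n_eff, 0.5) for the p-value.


Step 1: Discard zero differences. Original n = 15; n_eff = number of nonzero differences = 15.
Nonzero differences (with sign): +5, +1, +2, -3, +4, +6, +7, +6, +8, +4, +5, +7, -7, +7, +5
Step 2: Count signs: positive = 13, negative = 2.
Step 3: Under H0: P(positive) = 0.5, so the number of positives S ~ Bin(15, 0.5).
Step 4: Two-sided exact p-value = sum of Bin(15,0.5) probabilities at or below the observed probability = 0.007385.
Step 5: alpha = 0.1. reject H0.

n_eff = 15, pos = 13, neg = 2, p = 0.007385, reject H0.


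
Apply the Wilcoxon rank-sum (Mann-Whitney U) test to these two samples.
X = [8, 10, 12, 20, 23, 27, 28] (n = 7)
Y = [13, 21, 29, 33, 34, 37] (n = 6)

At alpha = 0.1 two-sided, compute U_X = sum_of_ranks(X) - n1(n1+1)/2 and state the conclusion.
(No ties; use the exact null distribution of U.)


Step 1: Combine and sort all 13 observations; assign midranks.
sorted (value, group): (8,X), (10,X), (12,X), (13,Y), (20,X), (21,Y), (23,X), (27,X), (28,X), (29,Y), (33,Y), (34,Y), (37,Y)
ranks: 8->1, 10->2, 12->3, 13->4, 20->5, 21->6, 23->7, 27->8, 28->9, 29->10, 33->11, 34->12, 37->13
Step 2: Rank sum for X: R1 = 1 + 2 + 3 + 5 + 7 + 8 + 9 = 35.
Step 3: U_X = R1 - n1(n1+1)/2 = 35 - 7*8/2 = 35 - 28 = 7.
       U_Y = n1*n2 - U_X = 42 - 7 = 35.
Step 4: No ties, so the exact null distribution of U (based on enumerating the C(13,7) = 1716 equally likely rank assignments) gives the two-sided p-value.
Step 5: p-value = 0.051282; compare to alpha = 0.1. reject H0.

U_X = 7, p = 0.051282, reject H0 at alpha = 0.1.


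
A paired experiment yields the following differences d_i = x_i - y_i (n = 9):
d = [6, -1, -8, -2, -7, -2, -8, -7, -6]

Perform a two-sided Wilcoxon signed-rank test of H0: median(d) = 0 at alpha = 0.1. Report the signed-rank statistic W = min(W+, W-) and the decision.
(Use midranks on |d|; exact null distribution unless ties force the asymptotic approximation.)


Step 1: Drop any zero differences (none here) and take |d_i|.
|d| = [6, 1, 8, 2, 7, 2, 8, 7, 6]
Step 2: Midrank |d_i| (ties get averaged ranks).
ranks: |6|->4.5, |1|->1, |8|->8.5, |2|->2.5, |7|->6.5, |2|->2.5, |8|->8.5, |7|->6.5, |6|->4.5
Step 3: Attach original signs; sum ranks with positive sign and with negative sign.
W+ = 4.5 = 4.5
W- = 1 + 8.5 + 2.5 + 6.5 + 2.5 + 8.5 + 6.5 + 4.5 = 40.5
(Check: W+ + W- = 45 should equal n(n+1)/2 = 45.)
Step 4: Test statistic W = min(W+, W-) = 4.5.
Step 5: Ties in |d|, so use the tie-corrected normal approximation.
        E[W] = n(n+1)/4 = 9*10/4 = 22.5.
        Tie groups: |d|=2 (t=2), |d|=6 (t=2), |d|=7 (t=2), |d|=8 (t=2); sum(t^3 - t) = 24.
        Var[W] = n(n+1)(2n+1)/24 - sum(t^3-t)/48 = 1710/24 - 24/48 = 70.75.
        z = (W - E[W]) / sqrt(Var[W]) = (4.5 - 22.5) / 8.4113 = -2.1400.
        Two-sided p = 2*Phi(z) = 0.032357.
Step 6: alpha = 0.1. reject H0.

W+ = 4.5, W- = 40.5, W = min = 4.5, p = 0.032357, reject H0.


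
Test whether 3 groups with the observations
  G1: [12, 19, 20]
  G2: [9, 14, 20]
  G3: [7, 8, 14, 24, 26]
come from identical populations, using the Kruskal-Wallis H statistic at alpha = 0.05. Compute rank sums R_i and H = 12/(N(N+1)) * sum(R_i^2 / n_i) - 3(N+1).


Step 1: Combine all N = 11 observations and assign midranks.
sorted (value, group, rank): (7,G3,1), (8,G3,2), (9,G2,3), (12,G1,4), (14,G2,5.5), (14,G3,5.5), (19,G1,7), (20,G1,8.5), (20,G2,8.5), (24,G3,10), (26,G3,11)
Step 2: Sum ranks within each group.
R_1 = 19.5 (n_1 = 3)
R_2 = 17 (n_2 = 3)
R_3 = 29.5 (n_3 = 5)
Step 3: H = 12/(N(N+1)) * sum(R_i^2/n_i) - 3(N+1)
     = 12/(11*12) * (19.5^2/3 + 17^2/3 + 29.5^2/5) - 3*12
     = 0.090909 * 397.133 - 36
     = 0.103030.
Step 4: Ties present; correction factor C = 1 - 12/(11^3 - 11) = 0.990909. Corrected H = 0.103030 / 0.990909 = 0.103976.
Step 5: Under H0, H ~ chi^2(2); p-value = 0.949340.
Step 6: alpha = 0.05. fail to reject H0.

H = 0.1040, df = 2, p = 0.949340, fail to reject H0.


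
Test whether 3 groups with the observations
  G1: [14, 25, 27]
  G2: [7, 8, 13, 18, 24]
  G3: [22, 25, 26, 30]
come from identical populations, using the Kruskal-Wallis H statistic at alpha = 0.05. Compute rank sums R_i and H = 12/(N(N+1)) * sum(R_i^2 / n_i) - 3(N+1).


Step 1: Combine all N = 12 observations and assign midranks.
sorted (value, group, rank): (7,G2,1), (8,G2,2), (13,G2,3), (14,G1,4), (18,G2,5), (22,G3,6), (24,G2,7), (25,G1,8.5), (25,G3,8.5), (26,G3,10), (27,G1,11), (30,G3,12)
Step 2: Sum ranks within each group.
R_1 = 23.5 (n_1 = 3)
R_2 = 18 (n_2 = 5)
R_3 = 36.5 (n_3 = 4)
Step 3: H = 12/(N(N+1)) * sum(R_i^2/n_i) - 3(N+1)
     = 12/(12*13) * (23.5^2/3 + 18^2/5 + 36.5^2/4) - 3*13
     = 0.076923 * 581.946 - 39
     = 5.765064.
Step 4: Ties present; correction factor C = 1 - 6/(12^3 - 12) = 0.996503. Corrected H = 5.765064 / 0.996503 = 5.785292.
Step 5: Under H0, H ~ chi^2(2); p-value = 0.055429.
Step 6: alpha = 0.05. fail to reject H0.

H = 5.7853, df = 2, p = 0.055429, fail to reject H0.


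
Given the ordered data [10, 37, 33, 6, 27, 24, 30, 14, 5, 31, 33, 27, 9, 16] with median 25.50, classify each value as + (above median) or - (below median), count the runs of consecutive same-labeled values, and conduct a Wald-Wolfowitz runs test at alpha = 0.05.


Step 1: Compute median = 25.50; label A = above, B = below.
Labels in order: BAABABABBAAABB  (n_A = 7, n_B = 7)
Step 2: Count runs R = 9.
Step 3: Under H0 (random ordering), E[R] = 2*n_A*n_B/(n_A+n_B) + 1 = 2*7*7/14 + 1 = 8.0000.
        Var[R] = 2*n_A*n_B*(2*n_A*n_B - n_A - n_B) / ((n_A+n_B)^2 * (n_A+n_B-1)) = 8232/2548 = 3.2308.
        SD[R] = 1.7974.
Step 4: Continuity-corrected z = (R - 0.5 - E[R]) / SD[R] = (9 - 0.5 - 8.0000) / 1.7974 = 0.2782.
Step 5: Two-sided p-value via normal approximation = 2*(1 - Phi(|z|)) = 0.780879.
Step 6: alpha = 0.05. fail to reject H0.

R = 9, z = 0.2782, p = 0.780879, fail to reject H0.


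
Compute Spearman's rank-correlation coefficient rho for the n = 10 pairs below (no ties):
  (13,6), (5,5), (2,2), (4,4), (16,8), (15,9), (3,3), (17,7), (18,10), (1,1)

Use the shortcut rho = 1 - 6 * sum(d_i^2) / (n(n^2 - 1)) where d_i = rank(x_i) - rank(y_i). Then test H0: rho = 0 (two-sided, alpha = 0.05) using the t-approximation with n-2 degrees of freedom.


Step 1: Rank x and y separately (midranks; no ties here).
rank(x): 13->6, 5->5, 2->2, 4->4, 16->8, 15->7, 3->3, 17->9, 18->10, 1->1
rank(y): 6->6, 5->5, 2->2, 4->4, 8->8, 9->9, 3->3, 7->7, 10->10, 1->1
Step 2: d_i = R_x(i) - R_y(i); compute d_i^2.
  (6-6)^2=0, (5-5)^2=0, (2-2)^2=0, (4-4)^2=0, (8-8)^2=0, (7-9)^2=4, (3-3)^2=0, (9-7)^2=4, (10-10)^2=0, (1-1)^2=0
sum(d^2) = 8.
Step 3: rho = 1 - 6*8 / (10*(10^2 - 1)) = 1 - 48/990 = 0.951515.
Step 4: Under H0, t = rho * sqrt((n-2)/(1-rho^2)) = 8.7493 ~ t(8).
Step 5: Two-sided p-value from the t-distribution with 8 df = 0.000023.
Step 6: alpha = 0.05. reject H0.

rho = 0.9515, p = 0.000023, reject H0 at alpha = 0.05.


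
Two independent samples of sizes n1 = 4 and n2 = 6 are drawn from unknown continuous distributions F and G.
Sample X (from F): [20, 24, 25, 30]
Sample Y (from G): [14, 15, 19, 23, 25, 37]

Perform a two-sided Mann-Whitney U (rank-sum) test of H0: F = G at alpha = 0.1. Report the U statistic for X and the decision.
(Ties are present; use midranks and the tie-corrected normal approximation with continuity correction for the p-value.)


Step 1: Combine and sort all 10 observations; assign midranks.
sorted (value, group): (14,Y), (15,Y), (19,Y), (20,X), (23,Y), (24,X), (25,X), (25,Y), (30,X), (37,Y)
ranks: 14->1, 15->2, 19->3, 20->4, 23->5, 24->6, 25->7.5, 25->7.5, 30->9, 37->10
Step 2: Rank sum for X: R1 = 4 + 6 + 7.5 + 9 = 26.5.
Step 3: U_X = R1 - n1(n1+1)/2 = 26.5 - 4*5/2 = 26.5 - 10 = 16.5.
       U_Y = n1*n2 - U_X = 24 - 16.5 = 7.5.
Step 4: Ties are present, so use the tie-corrected normal approximation (with continuity correction) for the p-value.
Step 5: p-value = 0.392330; compare to alpha = 0.1. fail to reject H0.

U_X = 16.5, p = 0.392330, fail to reject H0 at alpha = 0.1.


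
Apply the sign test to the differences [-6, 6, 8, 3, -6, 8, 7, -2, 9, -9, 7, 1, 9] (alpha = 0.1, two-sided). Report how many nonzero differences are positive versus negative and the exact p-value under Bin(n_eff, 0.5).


Step 1: Discard zero differences. Original n = 13; n_eff = number of nonzero differences = 13.
Nonzero differences (with sign): -6, +6, +8, +3, -6, +8, +7, -2, +9, -9, +7, +1, +9
Step 2: Count signs: positive = 9, negative = 4.
Step 3: Under H0: P(positive) = 0.5, so the number of positives S ~ Bin(13, 0.5).
Step 4: Two-sided exact p-value = sum of Bin(13,0.5) probabilities at or below the observed probability = 0.266846.
Step 5: alpha = 0.1. fail to reject H0.

n_eff = 13, pos = 9, neg = 4, p = 0.266846, fail to reject H0.


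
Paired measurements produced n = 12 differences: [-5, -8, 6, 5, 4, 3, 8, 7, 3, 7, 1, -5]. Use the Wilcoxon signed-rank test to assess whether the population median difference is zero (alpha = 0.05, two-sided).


Step 1: Drop any zero differences (none here) and take |d_i|.
|d| = [5, 8, 6, 5, 4, 3, 8, 7, 3, 7, 1, 5]
Step 2: Midrank |d_i| (ties get averaged ranks).
ranks: |5|->6, |8|->11.5, |6|->8, |5|->6, |4|->4, |3|->2.5, |8|->11.5, |7|->9.5, |3|->2.5, |7|->9.5, |1|->1, |5|->6
Step 3: Attach original signs; sum ranks with positive sign and with negative sign.
W+ = 8 + 6 + 4 + 2.5 + 11.5 + 9.5 + 2.5 + 9.5 + 1 = 54.5
W- = 6 + 11.5 + 6 = 23.5
(Check: W+ + W- = 78 should equal n(n+1)/2 = 78.)
Step 4: Test statistic W = min(W+, W-) = 23.5.
Step 5: Ties in |d|, so use the tie-corrected normal approximation.
        E[W] = n(n+1)/4 = 12*13/4 = 39.
        Tie groups: |d|=3 (t=2), |d|=5 (t=3), |d|=7 (t=2), |d|=8 (t=2); sum(t^3 - t) = 42.
        Var[W] = n(n+1)(2n+1)/24 - sum(t^3-t)/48 = 3900/24 - 42/48 = 161.625.
        z = (W - E[W]) / sqrt(Var[W]) = (23.5 - 39) / 12.7132 = -1.2192.
        Two-sided p = 2*Phi(z) = 0.222766.
Step 6: alpha = 0.05. fail to reject H0.

W+ = 54.5, W- = 23.5, W = min = 23.5, p = 0.222766, fail to reject H0.


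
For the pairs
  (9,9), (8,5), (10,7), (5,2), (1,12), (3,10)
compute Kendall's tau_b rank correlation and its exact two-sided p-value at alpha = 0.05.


Step 1: Enumerate the 15 unordered pairs (i,j) with i<j and classify each by sign(x_j-x_i) * sign(y_j-y_i).
  (1,2):dx=-1,dy=-4->C; (1,3):dx=+1,dy=-2->D; (1,4):dx=-4,dy=-7->C; (1,5):dx=-8,dy=+3->D
  (1,6):dx=-6,dy=+1->D; (2,3):dx=+2,dy=+2->C; (2,4):dx=-3,dy=-3->C; (2,5):dx=-7,dy=+7->D
  (2,6):dx=-5,dy=+5->D; (3,4):dx=-5,dy=-5->C; (3,5):dx=-9,dy=+5->D; (3,6):dx=-7,dy=+3->D
  (4,5):dx=-4,dy=+10->D; (4,6):dx=-2,dy=+8->D; (5,6):dx=+2,dy=-2->D
Step 2: C = 5, D = 10, total pairs = 15.
Step 3: tau = (C - D)/(n(n-1)/2) = (5 - 10)/15 = -0.333333.
Step 4: Exact two-sided p-value (enumerate n! = 720 permutations of y under H0): p = 0.469444.
Step 5: alpha = 0.05. fail to reject H0.

tau_b = -0.3333 (C=5, D=10), p = 0.469444, fail to reject H0.


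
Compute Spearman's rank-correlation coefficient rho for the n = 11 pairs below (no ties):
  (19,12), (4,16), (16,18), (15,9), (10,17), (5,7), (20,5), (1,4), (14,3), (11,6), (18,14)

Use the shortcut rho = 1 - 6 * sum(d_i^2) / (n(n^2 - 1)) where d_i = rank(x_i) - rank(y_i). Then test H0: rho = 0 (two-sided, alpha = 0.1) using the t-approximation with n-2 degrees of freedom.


Step 1: Rank x and y separately (midranks; no ties here).
rank(x): 19->10, 4->2, 16->8, 15->7, 10->4, 5->3, 20->11, 1->1, 14->6, 11->5, 18->9
rank(y): 12->7, 16->9, 18->11, 9->6, 17->10, 7->5, 5->3, 4->2, 3->1, 6->4, 14->8
Step 2: d_i = R_x(i) - R_y(i); compute d_i^2.
  (10-7)^2=9, (2-9)^2=49, (8-11)^2=9, (7-6)^2=1, (4-10)^2=36, (3-5)^2=4, (11-3)^2=64, (1-2)^2=1, (6-1)^2=25, (5-4)^2=1, (9-8)^2=1
sum(d^2) = 200.
Step 3: rho = 1 - 6*200 / (11*(11^2 - 1)) = 1 - 1200/1320 = 0.090909.
Step 4: Under H0, t = rho * sqrt((n-2)/(1-rho^2)) = 0.2739 ~ t(9).
Step 5: Two-sided p-value from the t-distribution with 9 df = 0.790373.
Step 6: alpha = 0.1. fail to reject H0.

rho = 0.0909, p = 0.790373, fail to reject H0 at alpha = 0.1.


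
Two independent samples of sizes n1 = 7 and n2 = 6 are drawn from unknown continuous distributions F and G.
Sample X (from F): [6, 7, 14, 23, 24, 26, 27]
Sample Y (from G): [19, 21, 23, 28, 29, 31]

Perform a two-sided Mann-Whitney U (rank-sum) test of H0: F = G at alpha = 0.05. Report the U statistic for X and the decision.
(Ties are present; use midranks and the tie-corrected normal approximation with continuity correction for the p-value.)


Step 1: Combine and sort all 13 observations; assign midranks.
sorted (value, group): (6,X), (7,X), (14,X), (19,Y), (21,Y), (23,X), (23,Y), (24,X), (26,X), (27,X), (28,Y), (29,Y), (31,Y)
ranks: 6->1, 7->2, 14->3, 19->4, 21->5, 23->6.5, 23->6.5, 24->8, 26->9, 27->10, 28->11, 29->12, 31->13
Step 2: Rank sum for X: R1 = 1 + 2 + 3 + 6.5 + 8 + 9 + 10 = 39.5.
Step 3: U_X = R1 - n1(n1+1)/2 = 39.5 - 7*8/2 = 39.5 - 28 = 11.5.
       U_Y = n1*n2 - U_X = 42 - 11.5 = 30.5.
Step 4: Ties are present, so use the tie-corrected normal approximation (with continuity correction) for the p-value.
Step 5: p-value = 0.197926; compare to alpha = 0.05. fail to reject H0.

U_X = 11.5, p = 0.197926, fail to reject H0 at alpha = 0.05.


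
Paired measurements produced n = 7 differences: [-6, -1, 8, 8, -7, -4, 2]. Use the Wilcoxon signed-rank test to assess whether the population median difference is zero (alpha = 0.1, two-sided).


Step 1: Drop any zero differences (none here) and take |d_i|.
|d| = [6, 1, 8, 8, 7, 4, 2]
Step 2: Midrank |d_i| (ties get averaged ranks).
ranks: |6|->4, |1|->1, |8|->6.5, |8|->6.5, |7|->5, |4|->3, |2|->2
Step 3: Attach original signs; sum ranks with positive sign and with negative sign.
W+ = 6.5 + 6.5 + 2 = 15
W- = 4 + 1 + 5 + 3 = 13
(Check: W+ + W- = 28 should equal n(n+1)/2 = 28.)
Step 4: Test statistic W = min(W+, W-) = 13.
Step 5: Ties in |d|, so use the tie-corrected normal approximation.
        E[W] = n(n+1)/4 = 7*8/4 = 14.
        Tie groups: |d|=8 (t=2); sum(t^3 - t) = 6.
        Var[W] = n(n+1)(2n+1)/24 - sum(t^3-t)/48 = 840/24 - 6/48 = 34.875.
        z = (W - E[W]) / sqrt(Var[W]) = (13 - 14) / 5.9055 = -0.1693.
        Two-sided p = 2*Phi(z) = 0.865534.
Step 6: alpha = 0.1. fail to reject H0.

W+ = 15, W- = 13, W = min = 13, p = 0.865534, fail to reject H0.


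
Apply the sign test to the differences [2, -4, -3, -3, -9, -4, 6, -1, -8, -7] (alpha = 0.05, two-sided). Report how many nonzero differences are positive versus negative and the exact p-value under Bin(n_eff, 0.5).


Step 1: Discard zero differences. Original n = 10; n_eff = number of nonzero differences = 10.
Nonzero differences (with sign): +2, -4, -3, -3, -9, -4, +6, -1, -8, -7
Step 2: Count signs: positive = 2, negative = 8.
Step 3: Under H0: P(positive) = 0.5, so the number of positives S ~ Bin(10, 0.5).
Step 4: Two-sided exact p-value = sum of Bin(10,0.5) probabilities at or below the observed probability = 0.109375.
Step 5: alpha = 0.05. fail to reject H0.

n_eff = 10, pos = 2, neg = 8, p = 0.109375, fail to reject H0.


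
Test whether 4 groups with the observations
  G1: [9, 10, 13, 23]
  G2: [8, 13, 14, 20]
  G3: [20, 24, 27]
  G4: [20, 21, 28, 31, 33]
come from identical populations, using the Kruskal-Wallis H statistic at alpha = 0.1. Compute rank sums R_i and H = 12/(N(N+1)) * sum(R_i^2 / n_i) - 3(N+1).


Step 1: Combine all N = 16 observations and assign midranks.
sorted (value, group, rank): (8,G2,1), (9,G1,2), (10,G1,3), (13,G1,4.5), (13,G2,4.5), (14,G2,6), (20,G2,8), (20,G3,8), (20,G4,8), (21,G4,10), (23,G1,11), (24,G3,12), (27,G3,13), (28,G4,14), (31,G4,15), (33,G4,16)
Step 2: Sum ranks within each group.
R_1 = 20.5 (n_1 = 4)
R_2 = 19.5 (n_2 = 4)
R_3 = 33 (n_3 = 3)
R_4 = 63 (n_4 = 5)
Step 3: H = 12/(N(N+1)) * sum(R_i^2/n_i) - 3(N+1)
     = 12/(16*17) * (20.5^2/4 + 19.5^2/4 + 33^2/3 + 63^2/5) - 3*17
     = 0.044118 * 1356.92 - 51
     = 8.864338.
Step 4: Ties present; correction factor C = 1 - 30/(16^3 - 16) = 0.992647. Corrected H = 8.864338 / 0.992647 = 8.930000.
Step 5: Under H0, H ~ chi^2(3); p-value = 0.030236.
Step 6: alpha = 0.1. reject H0.

H = 8.9300, df = 3, p = 0.030236, reject H0.


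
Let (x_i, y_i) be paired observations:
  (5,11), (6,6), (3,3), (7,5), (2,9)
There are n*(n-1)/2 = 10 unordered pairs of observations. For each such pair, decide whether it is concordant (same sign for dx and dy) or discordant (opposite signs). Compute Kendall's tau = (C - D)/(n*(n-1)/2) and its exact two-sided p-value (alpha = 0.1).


Step 1: Enumerate the 10 unordered pairs (i,j) with i<j and classify each by sign(x_j-x_i) * sign(y_j-y_i).
  (1,2):dx=+1,dy=-5->D; (1,3):dx=-2,dy=-8->C; (1,4):dx=+2,dy=-6->D; (1,5):dx=-3,dy=-2->C
  (2,3):dx=-3,dy=-3->C; (2,4):dx=+1,dy=-1->D; (2,5):dx=-4,dy=+3->D; (3,4):dx=+4,dy=+2->C
  (3,5):dx=-1,dy=+6->D; (4,5):dx=-5,dy=+4->D
Step 2: C = 4, D = 6, total pairs = 10.
Step 3: tau = (C - D)/(n(n-1)/2) = (4 - 6)/10 = -0.200000.
Step 4: Exact two-sided p-value (enumerate n! = 120 permutations of y under H0): p = 0.816667.
Step 5: alpha = 0.1. fail to reject H0.

tau_b = -0.2000 (C=4, D=6), p = 0.816667, fail to reject H0.


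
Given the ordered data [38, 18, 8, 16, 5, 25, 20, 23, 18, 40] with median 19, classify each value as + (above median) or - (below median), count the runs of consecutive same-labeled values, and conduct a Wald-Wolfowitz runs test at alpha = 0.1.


Step 1: Compute median = 19; label A = above, B = below.
Labels in order: ABBBBAAABA  (n_A = 5, n_B = 5)
Step 2: Count runs R = 5.
Step 3: Under H0 (random ordering), E[R] = 2*n_A*n_B/(n_A+n_B) + 1 = 2*5*5/10 + 1 = 6.0000.
        Var[R] = 2*n_A*n_B*(2*n_A*n_B - n_A - n_B) / ((n_A+n_B)^2 * (n_A+n_B-1)) = 2000/900 = 2.2222.
        SD[R] = 1.4907.
Step 4: Continuity-corrected z = (R + 0.5 - E[R]) / SD[R] = (5 + 0.5 - 6.0000) / 1.4907 = -0.3354.
Step 5: Two-sided p-value via normal approximation = 2*(1 - Phi(|z|)) = 0.737316.
Step 6: alpha = 0.1. fail to reject H0.

R = 5, z = -0.3354, p = 0.737316, fail to reject H0.


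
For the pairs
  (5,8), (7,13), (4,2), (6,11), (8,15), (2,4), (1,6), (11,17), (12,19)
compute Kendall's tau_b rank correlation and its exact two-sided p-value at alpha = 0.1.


Step 1: Enumerate the 36 unordered pairs (i,j) with i<j and classify each by sign(x_j-x_i) * sign(y_j-y_i).
  (1,2):dx=+2,dy=+5->C; (1,3):dx=-1,dy=-6->C; (1,4):dx=+1,dy=+3->C; (1,5):dx=+3,dy=+7->C
  (1,6):dx=-3,dy=-4->C; (1,7):dx=-4,dy=-2->C; (1,8):dx=+6,dy=+9->C; (1,9):dx=+7,dy=+11->C
  (2,3):dx=-3,dy=-11->C; (2,4):dx=-1,dy=-2->C; (2,5):dx=+1,dy=+2->C; (2,6):dx=-5,dy=-9->C
  (2,7):dx=-6,dy=-7->C; (2,8):dx=+4,dy=+4->C; (2,9):dx=+5,dy=+6->C; (3,4):dx=+2,dy=+9->C
  (3,5):dx=+4,dy=+13->C; (3,6):dx=-2,dy=+2->D; (3,7):dx=-3,dy=+4->D; (3,8):dx=+7,dy=+15->C
  (3,9):dx=+8,dy=+17->C; (4,5):dx=+2,dy=+4->C; (4,6):dx=-4,dy=-7->C; (4,7):dx=-5,dy=-5->C
  (4,8):dx=+5,dy=+6->C; (4,9):dx=+6,dy=+8->C; (5,6):dx=-6,dy=-11->C; (5,7):dx=-7,dy=-9->C
  (5,8):dx=+3,dy=+2->C; (5,9):dx=+4,dy=+4->C; (6,7):dx=-1,dy=+2->D; (6,8):dx=+9,dy=+13->C
  (6,9):dx=+10,dy=+15->C; (7,8):dx=+10,dy=+11->C; (7,9):dx=+11,dy=+13->C; (8,9):dx=+1,dy=+2->C
Step 2: C = 33, D = 3, total pairs = 36.
Step 3: tau = (C - D)/(n(n-1)/2) = (33 - 3)/36 = 0.833333.
Step 4: Exact two-sided p-value (enumerate n! = 362880 permutations of y under H0): p = 0.000854.
Step 5: alpha = 0.1. reject H0.

tau_b = 0.8333 (C=33, D=3), p = 0.000854, reject H0.


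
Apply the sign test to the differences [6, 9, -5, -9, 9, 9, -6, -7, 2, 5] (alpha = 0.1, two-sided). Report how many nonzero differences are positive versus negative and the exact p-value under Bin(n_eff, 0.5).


Step 1: Discard zero differences. Original n = 10; n_eff = number of nonzero differences = 10.
Nonzero differences (with sign): +6, +9, -5, -9, +9, +9, -6, -7, +2, +5
Step 2: Count signs: positive = 6, negative = 4.
Step 3: Under H0: P(positive) = 0.5, so the number of positives S ~ Bin(10, 0.5).
Step 4: Two-sided exact p-value = sum of Bin(10,0.5) probabilities at or below the observed probability = 0.753906.
Step 5: alpha = 0.1. fail to reject H0.

n_eff = 10, pos = 6, neg = 4, p = 0.753906, fail to reject H0.


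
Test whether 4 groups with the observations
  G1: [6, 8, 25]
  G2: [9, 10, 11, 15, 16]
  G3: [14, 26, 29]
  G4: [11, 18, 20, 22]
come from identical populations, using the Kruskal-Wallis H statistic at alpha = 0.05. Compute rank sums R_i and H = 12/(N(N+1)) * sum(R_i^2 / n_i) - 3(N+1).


Step 1: Combine all N = 15 observations and assign midranks.
sorted (value, group, rank): (6,G1,1), (8,G1,2), (9,G2,3), (10,G2,4), (11,G2,5.5), (11,G4,5.5), (14,G3,7), (15,G2,8), (16,G2,9), (18,G4,10), (20,G4,11), (22,G4,12), (25,G1,13), (26,G3,14), (29,G3,15)
Step 2: Sum ranks within each group.
R_1 = 16 (n_1 = 3)
R_2 = 29.5 (n_2 = 5)
R_3 = 36 (n_3 = 3)
R_4 = 38.5 (n_4 = 4)
Step 3: H = 12/(N(N+1)) * sum(R_i^2/n_i) - 3(N+1)
     = 12/(15*16) * (16^2/3 + 29.5^2/5 + 36^2/3 + 38.5^2/4) - 3*16
     = 0.050000 * 1061.95 - 48
     = 5.097292.
Step 4: Ties present; correction factor C = 1 - 6/(15^3 - 15) = 0.998214. Corrected H = 5.097292 / 0.998214 = 5.106410.
Step 5: Under H0, H ~ chi^2(3); p-value = 0.164169.
Step 6: alpha = 0.05. fail to reject H0.

H = 5.1064, df = 3, p = 0.164169, fail to reject H0.


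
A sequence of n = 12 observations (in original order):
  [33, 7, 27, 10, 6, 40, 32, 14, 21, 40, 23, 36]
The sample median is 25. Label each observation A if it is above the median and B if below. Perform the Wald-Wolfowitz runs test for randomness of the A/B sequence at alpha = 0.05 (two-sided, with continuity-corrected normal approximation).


Step 1: Compute median = 25; label A = above, B = below.
Labels in order: ABABBAABBABA  (n_A = 6, n_B = 6)
Step 2: Count runs R = 9.
Step 3: Under H0 (random ordering), E[R] = 2*n_A*n_B/(n_A+n_B) + 1 = 2*6*6/12 + 1 = 7.0000.
        Var[R] = 2*n_A*n_B*(2*n_A*n_B - n_A - n_B) / ((n_A+n_B)^2 * (n_A+n_B-1)) = 4320/1584 = 2.7273.
        SD[R] = 1.6514.
Step 4: Continuity-corrected z = (R - 0.5 - E[R]) / SD[R] = (9 - 0.5 - 7.0000) / 1.6514 = 0.9083.
Step 5: Two-sided p-value via normal approximation = 2*(1 - Phi(|z|)) = 0.363722.
Step 6: alpha = 0.05. fail to reject H0.

R = 9, z = 0.9083, p = 0.363722, fail to reject H0.


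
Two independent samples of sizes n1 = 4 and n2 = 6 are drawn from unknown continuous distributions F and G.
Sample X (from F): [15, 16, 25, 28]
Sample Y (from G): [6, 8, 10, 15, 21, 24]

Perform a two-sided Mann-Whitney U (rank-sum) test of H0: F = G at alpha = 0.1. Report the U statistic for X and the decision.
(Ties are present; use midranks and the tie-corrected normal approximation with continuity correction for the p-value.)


Step 1: Combine and sort all 10 observations; assign midranks.
sorted (value, group): (6,Y), (8,Y), (10,Y), (15,X), (15,Y), (16,X), (21,Y), (24,Y), (25,X), (28,X)
ranks: 6->1, 8->2, 10->3, 15->4.5, 15->4.5, 16->6, 21->7, 24->8, 25->9, 28->10
Step 2: Rank sum for X: R1 = 4.5 + 6 + 9 + 10 = 29.5.
Step 3: U_X = R1 - n1(n1+1)/2 = 29.5 - 4*5/2 = 29.5 - 10 = 19.5.
       U_Y = n1*n2 - U_X = 24 - 19.5 = 4.5.
Step 4: Ties are present, so use the tie-corrected normal approximation (with continuity correction) for the p-value.
Step 5: p-value = 0.134407; compare to alpha = 0.1. fail to reject H0.

U_X = 19.5, p = 0.134407, fail to reject H0 at alpha = 0.1.


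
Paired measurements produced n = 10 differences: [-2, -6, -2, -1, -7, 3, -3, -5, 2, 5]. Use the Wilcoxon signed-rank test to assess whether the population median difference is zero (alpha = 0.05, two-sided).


Step 1: Drop any zero differences (none here) and take |d_i|.
|d| = [2, 6, 2, 1, 7, 3, 3, 5, 2, 5]
Step 2: Midrank |d_i| (ties get averaged ranks).
ranks: |2|->3, |6|->9, |2|->3, |1|->1, |7|->10, |3|->5.5, |3|->5.5, |5|->7.5, |2|->3, |5|->7.5
Step 3: Attach original signs; sum ranks with positive sign and with negative sign.
W+ = 5.5 + 3 + 7.5 = 16
W- = 3 + 9 + 3 + 1 + 10 + 5.5 + 7.5 = 39
(Check: W+ + W- = 55 should equal n(n+1)/2 = 55.)
Step 4: Test statistic W = min(W+, W-) = 16.
Step 5: Ties in |d|, so use the tie-corrected normal approximation.
        E[W] = n(n+1)/4 = 10*11/4 = 27.5.
        Tie groups: |d|=2 (t=3), |d|=3 (t=2), |d|=5 (t=2); sum(t^3 - t) = 36.
        Var[W] = n(n+1)(2n+1)/24 - sum(t^3-t)/48 = 2310/24 - 36/48 = 95.5.
        z = (W - E[W]) / sqrt(Var[W]) = (16 - 27.5) / 9.7724 = -1.1768.
        Two-sided p = 2*Phi(z) = 0.239282.
Step 6: alpha = 0.05. fail to reject H0.

W+ = 16, W- = 39, W = min = 16, p = 0.239282, fail to reject H0.


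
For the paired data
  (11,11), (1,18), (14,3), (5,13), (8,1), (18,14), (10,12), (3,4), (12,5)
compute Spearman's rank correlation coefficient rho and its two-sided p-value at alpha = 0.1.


Step 1: Rank x and y separately (midranks; no ties here).
rank(x): 11->6, 1->1, 14->8, 5->3, 8->4, 18->9, 10->5, 3->2, 12->7
rank(y): 11->5, 18->9, 3->2, 13->7, 1->1, 14->8, 12->6, 4->3, 5->4
Step 2: d_i = R_x(i) - R_y(i); compute d_i^2.
  (6-5)^2=1, (1-9)^2=64, (8-2)^2=36, (3-7)^2=16, (4-1)^2=9, (9-8)^2=1, (5-6)^2=1, (2-3)^2=1, (7-4)^2=9
sum(d^2) = 138.
Step 3: rho = 1 - 6*138 / (9*(9^2 - 1)) = 1 - 828/720 = -0.150000.
Step 4: Under H0, t = rho * sqrt((n-2)/(1-rho^2)) = -0.4014 ~ t(7).
Step 5: Two-sided p-value from the t-distribution with 7 df = 0.700094.
Step 6: alpha = 0.1. fail to reject H0.

rho = -0.1500, p = 0.700094, fail to reject H0 at alpha = 0.1.


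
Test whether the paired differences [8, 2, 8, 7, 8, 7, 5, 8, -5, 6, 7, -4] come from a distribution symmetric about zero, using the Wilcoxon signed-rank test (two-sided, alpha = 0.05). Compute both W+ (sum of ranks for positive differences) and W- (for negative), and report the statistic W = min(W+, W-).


Step 1: Drop any zero differences (none here) and take |d_i|.
|d| = [8, 2, 8, 7, 8, 7, 5, 8, 5, 6, 7, 4]
Step 2: Midrank |d_i| (ties get averaged ranks).
ranks: |8|->10.5, |2|->1, |8|->10.5, |7|->7, |8|->10.5, |7|->7, |5|->3.5, |8|->10.5, |5|->3.5, |6|->5, |7|->7, |4|->2
Step 3: Attach original signs; sum ranks with positive sign and with negative sign.
W+ = 10.5 + 1 + 10.5 + 7 + 10.5 + 7 + 3.5 + 10.5 + 5 + 7 = 72.5
W- = 3.5 + 2 = 5.5
(Check: W+ + W- = 78 should equal n(n+1)/2 = 78.)
Step 4: Test statistic W = min(W+, W-) = 5.5.
Step 5: Ties in |d|, so use the tie-corrected normal approximation.
        E[W] = n(n+1)/4 = 12*13/4 = 39.
        Tie groups: |d|=5 (t=2), |d|=7 (t=3), |d|=8 (t=4); sum(t^3 - t) = 90.
        Var[W] = n(n+1)(2n+1)/24 - sum(t^3-t)/48 = 3900/24 - 90/48 = 160.625.
        z = (W - E[W]) / sqrt(Var[W]) = (5.5 - 39) / 12.6738 = -2.6432.
        Two-sided p = 2*Phi(z) = 0.008211.
Step 6: alpha = 0.05. reject H0.

W+ = 72.5, W- = 5.5, W = min = 5.5, p = 0.008211, reject H0.


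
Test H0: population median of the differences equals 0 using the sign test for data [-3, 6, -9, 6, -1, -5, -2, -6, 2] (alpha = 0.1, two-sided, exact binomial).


Step 1: Discard zero differences. Original n = 9; n_eff = number of nonzero differences = 9.
Nonzero differences (with sign): -3, +6, -9, +6, -1, -5, -2, -6, +2
Step 2: Count signs: positive = 3, negative = 6.
Step 3: Under H0: P(positive) = 0.5, so the number of positives S ~ Bin(9, 0.5).
Step 4: Two-sided exact p-value = sum of Bin(9,0.5) probabilities at or below the observed probability = 0.507812.
Step 5: alpha = 0.1. fail to reject H0.

n_eff = 9, pos = 3, neg = 6, p = 0.507812, fail to reject H0.


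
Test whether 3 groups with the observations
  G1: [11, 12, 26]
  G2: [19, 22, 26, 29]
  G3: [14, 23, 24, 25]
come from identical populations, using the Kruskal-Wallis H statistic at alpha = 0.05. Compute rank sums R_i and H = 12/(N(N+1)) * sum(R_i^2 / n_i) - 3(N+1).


Step 1: Combine all N = 11 observations and assign midranks.
sorted (value, group, rank): (11,G1,1), (12,G1,2), (14,G3,3), (19,G2,4), (22,G2,5), (23,G3,6), (24,G3,7), (25,G3,8), (26,G1,9.5), (26,G2,9.5), (29,G2,11)
Step 2: Sum ranks within each group.
R_1 = 12.5 (n_1 = 3)
R_2 = 29.5 (n_2 = 4)
R_3 = 24 (n_3 = 4)
Step 3: H = 12/(N(N+1)) * sum(R_i^2/n_i) - 3(N+1)
     = 12/(11*12) * (12.5^2/3 + 29.5^2/4 + 24^2/4) - 3*12
     = 0.090909 * 413.646 - 36
     = 1.604167.
Step 4: Ties present; correction factor C = 1 - 6/(11^3 - 11) = 0.995455. Corrected H = 1.604167 / 0.995455 = 1.611492.
Step 5: Under H0, H ~ chi^2(2); p-value = 0.446755.
Step 6: alpha = 0.05. fail to reject H0.

H = 1.6115, df = 2, p = 0.446755, fail to reject H0.


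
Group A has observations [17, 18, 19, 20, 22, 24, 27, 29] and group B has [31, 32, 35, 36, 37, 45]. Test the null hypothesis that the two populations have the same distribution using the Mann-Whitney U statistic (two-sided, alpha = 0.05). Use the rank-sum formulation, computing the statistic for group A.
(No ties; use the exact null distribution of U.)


Step 1: Combine and sort all 14 observations; assign midranks.
sorted (value, group): (17,X), (18,X), (19,X), (20,X), (22,X), (24,X), (27,X), (29,X), (31,Y), (32,Y), (35,Y), (36,Y), (37,Y), (45,Y)
ranks: 17->1, 18->2, 19->3, 20->4, 22->5, 24->6, 27->7, 29->8, 31->9, 32->10, 35->11, 36->12, 37->13, 45->14
Step 2: Rank sum for X: R1 = 1 + 2 + 3 + 4 + 5 + 6 + 7 + 8 = 36.
Step 3: U_X = R1 - n1(n1+1)/2 = 36 - 8*9/2 = 36 - 36 = 0.
       U_Y = n1*n2 - U_X = 48 - 0 = 48.
Step 4: No ties, so the exact null distribution of U (based on enumerating the C(14,8) = 3003 equally likely rank assignments) gives the two-sided p-value.
Step 5: p-value = 0.000666; compare to alpha = 0.05. reject H0.

U_X = 0, p = 0.000666, reject H0 at alpha = 0.05.
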